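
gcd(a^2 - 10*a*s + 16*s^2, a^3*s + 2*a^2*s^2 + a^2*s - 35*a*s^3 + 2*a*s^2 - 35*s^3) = 1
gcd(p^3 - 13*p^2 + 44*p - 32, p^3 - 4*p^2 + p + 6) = 1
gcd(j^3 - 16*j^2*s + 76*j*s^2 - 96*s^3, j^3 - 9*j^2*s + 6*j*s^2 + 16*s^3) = j^2 - 10*j*s + 16*s^2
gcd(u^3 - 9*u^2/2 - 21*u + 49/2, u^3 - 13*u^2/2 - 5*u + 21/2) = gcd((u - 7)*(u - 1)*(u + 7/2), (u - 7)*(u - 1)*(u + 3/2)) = u^2 - 8*u + 7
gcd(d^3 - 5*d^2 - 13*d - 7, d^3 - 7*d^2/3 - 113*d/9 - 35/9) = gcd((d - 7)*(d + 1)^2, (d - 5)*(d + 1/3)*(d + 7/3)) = 1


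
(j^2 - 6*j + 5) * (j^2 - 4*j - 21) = j^4 - 10*j^3 + 8*j^2 + 106*j - 105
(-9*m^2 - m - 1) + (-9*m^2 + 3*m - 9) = -18*m^2 + 2*m - 10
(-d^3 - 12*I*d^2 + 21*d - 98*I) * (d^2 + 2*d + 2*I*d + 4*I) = -d^5 - 2*d^4 - 14*I*d^4 + 45*d^3 - 28*I*d^3 + 90*d^2 - 56*I*d^2 + 196*d - 112*I*d + 392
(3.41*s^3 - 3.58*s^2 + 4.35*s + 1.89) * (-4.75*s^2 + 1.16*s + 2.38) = -16.1975*s^5 + 20.9606*s^4 - 16.6995*s^3 - 12.4519*s^2 + 12.5454*s + 4.4982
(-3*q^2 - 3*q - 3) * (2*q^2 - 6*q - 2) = -6*q^4 + 12*q^3 + 18*q^2 + 24*q + 6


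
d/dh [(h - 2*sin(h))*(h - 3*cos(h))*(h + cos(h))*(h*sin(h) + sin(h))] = -(h + 1)*(h - 2*sin(h))*(h - 3*cos(h))*(sin(h) - 1)*sin(h) + (h + 1)*(h - 2*sin(h))*(h + cos(h))*(3*sin(h) + 1)*sin(h) - (h + 1)*(h - 3*cos(h))*(h + cos(h))*(2*cos(h) - 1)*sin(h) + (h - 2*sin(h))*(h - 3*cos(h))*(h + cos(h))*(h*cos(h) + sqrt(2)*sin(h + pi/4))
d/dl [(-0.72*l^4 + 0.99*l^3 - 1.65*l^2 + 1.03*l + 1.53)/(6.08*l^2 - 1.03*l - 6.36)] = (-8.7552*l^5 + 8.244*l^4 + 16.2774*l^3 - 23.4521*l^2 + 2.3832*l - 4.9749)/(36.9664*l^4 - 12.5248*l^3 - 76.2767*l^2 + 13.1016*l + 40.4496)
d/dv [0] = 0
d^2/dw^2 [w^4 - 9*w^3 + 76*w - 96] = 6*w*(2*w - 9)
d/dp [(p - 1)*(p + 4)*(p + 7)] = 3*p^2 + 20*p + 17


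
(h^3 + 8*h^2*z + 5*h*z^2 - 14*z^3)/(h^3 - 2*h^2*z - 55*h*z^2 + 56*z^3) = (-h - 2*z)/(-h + 8*z)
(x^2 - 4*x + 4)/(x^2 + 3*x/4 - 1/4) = 4*(x^2 - 4*x + 4)/(4*x^2 + 3*x - 1)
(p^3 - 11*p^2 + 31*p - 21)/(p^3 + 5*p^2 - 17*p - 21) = (p^2 - 8*p + 7)/(p^2 + 8*p + 7)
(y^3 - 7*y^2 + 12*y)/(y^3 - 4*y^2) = (y - 3)/y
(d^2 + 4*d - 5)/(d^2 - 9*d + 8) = (d + 5)/(d - 8)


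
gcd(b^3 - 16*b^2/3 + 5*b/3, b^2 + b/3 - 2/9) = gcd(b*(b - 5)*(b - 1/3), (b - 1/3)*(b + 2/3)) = b - 1/3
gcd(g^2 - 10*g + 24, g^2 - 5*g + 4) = g - 4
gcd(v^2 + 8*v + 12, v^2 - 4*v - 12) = v + 2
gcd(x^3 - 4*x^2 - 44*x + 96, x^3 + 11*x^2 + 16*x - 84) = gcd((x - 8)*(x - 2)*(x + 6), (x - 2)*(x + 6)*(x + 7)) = x^2 + 4*x - 12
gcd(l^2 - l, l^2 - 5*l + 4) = l - 1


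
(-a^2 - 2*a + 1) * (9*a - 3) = -9*a^3 - 15*a^2 + 15*a - 3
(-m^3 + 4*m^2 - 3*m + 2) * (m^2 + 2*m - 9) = -m^5 + 2*m^4 + 14*m^3 - 40*m^2 + 31*m - 18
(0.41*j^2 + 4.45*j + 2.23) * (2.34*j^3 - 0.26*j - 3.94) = 0.9594*j^5 + 10.413*j^4 + 5.1116*j^3 - 2.7724*j^2 - 18.1128*j - 8.7862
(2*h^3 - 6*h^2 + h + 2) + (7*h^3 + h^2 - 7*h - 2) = 9*h^3 - 5*h^2 - 6*h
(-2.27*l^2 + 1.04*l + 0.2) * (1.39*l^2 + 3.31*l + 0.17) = -3.1553*l^4 - 6.0681*l^3 + 3.3345*l^2 + 0.8388*l + 0.034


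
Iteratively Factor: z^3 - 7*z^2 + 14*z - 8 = (z - 4)*(z^2 - 3*z + 2) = (z - 4)*(z - 1)*(z - 2)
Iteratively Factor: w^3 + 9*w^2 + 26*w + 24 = (w + 4)*(w^2 + 5*w + 6) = (w + 3)*(w + 4)*(w + 2)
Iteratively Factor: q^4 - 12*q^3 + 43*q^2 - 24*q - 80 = (q - 5)*(q^3 - 7*q^2 + 8*q + 16) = (q - 5)*(q - 4)*(q^2 - 3*q - 4) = (q - 5)*(q - 4)*(q + 1)*(q - 4)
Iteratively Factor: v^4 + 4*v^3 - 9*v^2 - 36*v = (v + 4)*(v^3 - 9*v) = v*(v + 4)*(v^2 - 9) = v*(v - 3)*(v + 4)*(v + 3)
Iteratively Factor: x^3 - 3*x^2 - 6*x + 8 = (x - 1)*(x^2 - 2*x - 8) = (x - 1)*(x + 2)*(x - 4)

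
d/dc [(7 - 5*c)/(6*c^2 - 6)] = (5*c^2 - 14*c + 5)/(6*(c^4 - 2*c^2 + 1))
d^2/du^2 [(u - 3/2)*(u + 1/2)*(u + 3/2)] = 6*u + 1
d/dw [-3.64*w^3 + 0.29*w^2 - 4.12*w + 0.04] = -10.92*w^2 + 0.58*w - 4.12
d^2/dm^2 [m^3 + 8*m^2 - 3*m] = 6*m + 16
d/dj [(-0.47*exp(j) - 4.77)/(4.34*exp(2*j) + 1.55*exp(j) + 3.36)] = (2.0398*exp(2*j) + 41.4036*exp(j) + 5.8143)*exp(j)/(18.8356*exp(4*j) + 13.454*exp(3*j) + 31.5673*exp(2*j) + 10.416*exp(j) + 11.2896)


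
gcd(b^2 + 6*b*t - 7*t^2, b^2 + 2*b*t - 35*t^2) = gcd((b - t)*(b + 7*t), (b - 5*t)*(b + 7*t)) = b + 7*t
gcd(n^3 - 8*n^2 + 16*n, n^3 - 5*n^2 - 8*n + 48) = n^2 - 8*n + 16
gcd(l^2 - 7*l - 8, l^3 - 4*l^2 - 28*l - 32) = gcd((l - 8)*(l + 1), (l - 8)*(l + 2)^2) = l - 8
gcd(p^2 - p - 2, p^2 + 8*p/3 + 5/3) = p + 1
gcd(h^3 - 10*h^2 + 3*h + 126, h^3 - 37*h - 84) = h^2 - 4*h - 21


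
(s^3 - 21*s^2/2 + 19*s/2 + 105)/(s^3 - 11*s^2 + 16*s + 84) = (s + 5/2)/(s + 2)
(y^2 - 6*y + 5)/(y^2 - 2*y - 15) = (y - 1)/(y + 3)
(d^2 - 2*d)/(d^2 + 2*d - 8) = d/(d + 4)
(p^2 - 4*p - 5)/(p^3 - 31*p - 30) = (p - 5)/(p^2 - p - 30)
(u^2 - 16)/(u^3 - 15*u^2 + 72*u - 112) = (u + 4)/(u^2 - 11*u + 28)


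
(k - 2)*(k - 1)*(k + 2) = k^3 - k^2 - 4*k + 4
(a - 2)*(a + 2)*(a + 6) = a^3 + 6*a^2 - 4*a - 24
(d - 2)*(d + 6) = d^2 + 4*d - 12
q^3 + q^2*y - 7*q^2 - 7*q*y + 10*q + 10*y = (q - 5)*(q - 2)*(q + y)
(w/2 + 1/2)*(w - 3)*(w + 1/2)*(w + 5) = w^4/2 + 7*w^3/4 - 23*w^2/4 - 43*w/4 - 15/4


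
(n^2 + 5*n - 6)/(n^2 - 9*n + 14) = (n^2 + 5*n - 6)/(n^2 - 9*n + 14)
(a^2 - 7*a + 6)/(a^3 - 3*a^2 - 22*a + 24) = 1/(a + 4)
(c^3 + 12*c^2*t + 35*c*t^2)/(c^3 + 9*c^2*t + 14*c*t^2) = (c + 5*t)/(c + 2*t)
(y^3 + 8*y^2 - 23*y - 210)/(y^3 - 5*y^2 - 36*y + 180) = (y + 7)/(y - 6)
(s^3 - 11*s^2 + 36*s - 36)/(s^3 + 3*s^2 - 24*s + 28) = (s^2 - 9*s + 18)/(s^2 + 5*s - 14)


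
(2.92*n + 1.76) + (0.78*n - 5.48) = 3.7*n - 3.72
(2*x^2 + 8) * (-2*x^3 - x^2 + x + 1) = -4*x^5 - 2*x^4 - 14*x^3 - 6*x^2 + 8*x + 8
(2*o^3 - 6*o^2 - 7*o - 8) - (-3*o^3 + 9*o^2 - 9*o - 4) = 5*o^3 - 15*o^2 + 2*o - 4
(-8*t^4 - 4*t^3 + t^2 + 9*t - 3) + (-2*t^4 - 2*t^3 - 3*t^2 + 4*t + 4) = -10*t^4 - 6*t^3 - 2*t^2 + 13*t + 1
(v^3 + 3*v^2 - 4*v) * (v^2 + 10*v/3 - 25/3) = v^5 + 19*v^4/3 - 7*v^3/3 - 115*v^2/3 + 100*v/3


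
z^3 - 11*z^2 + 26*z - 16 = (z - 8)*(z - 2)*(z - 1)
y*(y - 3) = y^2 - 3*y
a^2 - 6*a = a*(a - 6)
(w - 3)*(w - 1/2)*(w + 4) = w^3 + w^2/2 - 25*w/2 + 6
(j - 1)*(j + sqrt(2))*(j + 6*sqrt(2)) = j^3 - j^2 + 7*sqrt(2)*j^2 - 7*sqrt(2)*j + 12*j - 12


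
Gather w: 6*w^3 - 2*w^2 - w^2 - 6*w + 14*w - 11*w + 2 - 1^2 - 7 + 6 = 6*w^3 - 3*w^2 - 3*w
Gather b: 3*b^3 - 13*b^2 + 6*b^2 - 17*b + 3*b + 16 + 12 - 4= 3*b^3 - 7*b^2 - 14*b + 24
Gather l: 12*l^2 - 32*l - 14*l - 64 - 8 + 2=12*l^2 - 46*l - 70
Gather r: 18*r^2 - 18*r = 18*r^2 - 18*r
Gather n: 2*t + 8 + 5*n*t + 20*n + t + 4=n*(5*t + 20) + 3*t + 12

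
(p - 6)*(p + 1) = p^2 - 5*p - 6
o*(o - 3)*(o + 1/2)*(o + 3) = o^4 + o^3/2 - 9*o^2 - 9*o/2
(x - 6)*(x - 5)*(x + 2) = x^3 - 9*x^2 + 8*x + 60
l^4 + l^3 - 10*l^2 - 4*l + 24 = (l - 2)^2*(l + 2)*(l + 3)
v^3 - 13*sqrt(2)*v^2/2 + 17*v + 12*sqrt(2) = (v - 4*sqrt(2))*(v - 3*sqrt(2))*(v + sqrt(2)/2)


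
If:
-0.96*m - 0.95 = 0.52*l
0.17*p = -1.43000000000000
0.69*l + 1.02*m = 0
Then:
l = 7.34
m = -4.97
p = -8.41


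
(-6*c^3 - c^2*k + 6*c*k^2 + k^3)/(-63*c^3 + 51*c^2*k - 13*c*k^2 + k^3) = (6*c^3 + c^2*k - 6*c*k^2 - k^3)/(63*c^3 - 51*c^2*k + 13*c*k^2 - k^3)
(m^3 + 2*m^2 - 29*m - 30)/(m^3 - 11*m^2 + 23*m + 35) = (m + 6)/(m - 7)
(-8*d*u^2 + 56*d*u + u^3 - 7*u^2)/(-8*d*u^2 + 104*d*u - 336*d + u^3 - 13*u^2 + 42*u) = u/(u - 6)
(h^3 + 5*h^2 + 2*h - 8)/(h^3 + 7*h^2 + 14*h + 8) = (h - 1)/(h + 1)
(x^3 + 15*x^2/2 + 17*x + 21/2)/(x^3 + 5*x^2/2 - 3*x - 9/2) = (2*x + 7)/(2*x - 3)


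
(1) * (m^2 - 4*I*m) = m^2 - 4*I*m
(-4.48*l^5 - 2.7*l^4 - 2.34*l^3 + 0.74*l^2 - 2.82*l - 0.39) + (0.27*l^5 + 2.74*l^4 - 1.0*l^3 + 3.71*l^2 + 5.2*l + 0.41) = -4.21*l^5 + 0.04*l^4 - 3.34*l^3 + 4.45*l^2 + 2.38*l + 0.02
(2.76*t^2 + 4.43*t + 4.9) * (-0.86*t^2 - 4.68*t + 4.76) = -2.3736*t^4 - 16.7266*t^3 - 11.8088*t^2 - 1.8452*t + 23.324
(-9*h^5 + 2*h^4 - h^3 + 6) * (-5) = 45*h^5 - 10*h^4 + 5*h^3 - 30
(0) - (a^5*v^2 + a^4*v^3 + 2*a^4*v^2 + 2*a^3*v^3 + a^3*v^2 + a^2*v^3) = -a^5*v^2 - a^4*v^3 - 2*a^4*v^2 - 2*a^3*v^3 - a^3*v^2 - a^2*v^3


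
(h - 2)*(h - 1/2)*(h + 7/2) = h^3 + h^2 - 31*h/4 + 7/2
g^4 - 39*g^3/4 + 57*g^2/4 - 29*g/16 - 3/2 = (g - 8)*(g - 3/2)*(g - 1/2)*(g + 1/4)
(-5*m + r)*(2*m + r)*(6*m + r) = -60*m^3 - 28*m^2*r + 3*m*r^2 + r^3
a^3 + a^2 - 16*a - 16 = (a - 4)*(a + 1)*(a + 4)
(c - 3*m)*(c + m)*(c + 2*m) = c^3 - 7*c*m^2 - 6*m^3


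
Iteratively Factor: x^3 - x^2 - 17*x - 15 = (x + 3)*(x^2 - 4*x - 5) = (x + 1)*(x + 3)*(x - 5)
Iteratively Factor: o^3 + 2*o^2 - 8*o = (o)*(o^2 + 2*o - 8) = o*(o + 4)*(o - 2)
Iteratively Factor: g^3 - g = (g)*(g^2 - 1) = g*(g + 1)*(g - 1)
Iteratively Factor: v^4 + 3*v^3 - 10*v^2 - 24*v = (v - 3)*(v^3 + 6*v^2 + 8*v) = (v - 3)*(v + 2)*(v^2 + 4*v) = v*(v - 3)*(v + 2)*(v + 4)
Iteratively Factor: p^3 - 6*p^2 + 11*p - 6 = (p - 3)*(p^2 - 3*p + 2) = (p - 3)*(p - 2)*(p - 1)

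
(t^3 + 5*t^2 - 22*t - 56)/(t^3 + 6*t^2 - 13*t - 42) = (t - 4)/(t - 3)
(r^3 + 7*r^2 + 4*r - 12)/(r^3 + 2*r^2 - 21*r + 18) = (r + 2)/(r - 3)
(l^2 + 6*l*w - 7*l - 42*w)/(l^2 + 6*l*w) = (l - 7)/l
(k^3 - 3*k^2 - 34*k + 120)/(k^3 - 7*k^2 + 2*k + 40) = (k + 6)/(k + 2)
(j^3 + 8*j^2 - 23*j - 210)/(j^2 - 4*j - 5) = (j^2 + 13*j + 42)/(j + 1)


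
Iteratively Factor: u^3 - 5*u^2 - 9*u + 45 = (u - 5)*(u^2 - 9) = (u - 5)*(u + 3)*(u - 3)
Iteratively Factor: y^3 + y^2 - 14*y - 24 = (y + 3)*(y^2 - 2*y - 8) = (y - 4)*(y + 3)*(y + 2)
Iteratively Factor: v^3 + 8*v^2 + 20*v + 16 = (v + 2)*(v^2 + 6*v + 8) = (v + 2)^2*(v + 4)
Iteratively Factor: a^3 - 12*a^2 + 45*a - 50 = (a - 5)*(a^2 - 7*a + 10) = (a - 5)^2*(a - 2)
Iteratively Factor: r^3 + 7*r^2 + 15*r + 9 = (r + 3)*(r^2 + 4*r + 3) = (r + 1)*(r + 3)*(r + 3)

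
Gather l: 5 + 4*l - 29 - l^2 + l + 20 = -l^2 + 5*l - 4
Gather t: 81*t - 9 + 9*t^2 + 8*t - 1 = 9*t^2 + 89*t - 10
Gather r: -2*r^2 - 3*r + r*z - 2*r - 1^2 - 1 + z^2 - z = -2*r^2 + r*(z - 5) + z^2 - z - 2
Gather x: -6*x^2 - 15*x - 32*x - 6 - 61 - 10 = -6*x^2 - 47*x - 77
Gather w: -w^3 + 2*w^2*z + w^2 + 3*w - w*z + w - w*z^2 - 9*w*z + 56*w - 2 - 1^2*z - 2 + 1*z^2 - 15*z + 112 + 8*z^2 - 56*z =-w^3 + w^2*(2*z + 1) + w*(-z^2 - 10*z + 60) + 9*z^2 - 72*z + 108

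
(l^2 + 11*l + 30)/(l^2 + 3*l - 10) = (l + 6)/(l - 2)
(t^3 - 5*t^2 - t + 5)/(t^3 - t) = (t - 5)/t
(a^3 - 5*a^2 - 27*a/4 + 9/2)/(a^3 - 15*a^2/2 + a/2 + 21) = (a^2 - 13*a/2 + 3)/(a^2 - 9*a + 14)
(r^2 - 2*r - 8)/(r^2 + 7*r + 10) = (r - 4)/(r + 5)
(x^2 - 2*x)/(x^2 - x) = (x - 2)/(x - 1)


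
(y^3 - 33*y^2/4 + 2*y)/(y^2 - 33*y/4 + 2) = y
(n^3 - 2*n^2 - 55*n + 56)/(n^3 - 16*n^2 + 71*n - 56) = (n + 7)/(n - 7)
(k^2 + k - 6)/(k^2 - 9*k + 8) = (k^2 + k - 6)/(k^2 - 9*k + 8)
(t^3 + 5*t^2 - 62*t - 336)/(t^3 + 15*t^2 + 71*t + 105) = (t^2 - 2*t - 48)/(t^2 + 8*t + 15)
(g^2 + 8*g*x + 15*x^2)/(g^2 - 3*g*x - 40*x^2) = (-g - 3*x)/(-g + 8*x)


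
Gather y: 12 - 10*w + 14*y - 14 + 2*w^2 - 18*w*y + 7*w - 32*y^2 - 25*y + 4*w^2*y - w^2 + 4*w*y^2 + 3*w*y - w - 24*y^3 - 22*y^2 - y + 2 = w^2 - 4*w - 24*y^3 + y^2*(4*w - 54) + y*(4*w^2 - 15*w - 12)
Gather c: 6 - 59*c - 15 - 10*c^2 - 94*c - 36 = -10*c^2 - 153*c - 45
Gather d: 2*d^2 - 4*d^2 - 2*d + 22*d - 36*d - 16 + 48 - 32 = -2*d^2 - 16*d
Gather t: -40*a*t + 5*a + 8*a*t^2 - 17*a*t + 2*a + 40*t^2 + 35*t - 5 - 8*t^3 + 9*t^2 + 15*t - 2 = 7*a - 8*t^3 + t^2*(8*a + 49) + t*(50 - 57*a) - 7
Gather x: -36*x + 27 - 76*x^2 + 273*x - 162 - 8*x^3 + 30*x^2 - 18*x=-8*x^3 - 46*x^2 + 219*x - 135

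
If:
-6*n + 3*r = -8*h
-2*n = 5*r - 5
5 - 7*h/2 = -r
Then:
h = 105/71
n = 585/284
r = 25/142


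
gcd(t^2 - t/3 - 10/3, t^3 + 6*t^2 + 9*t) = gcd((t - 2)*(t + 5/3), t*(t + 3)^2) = 1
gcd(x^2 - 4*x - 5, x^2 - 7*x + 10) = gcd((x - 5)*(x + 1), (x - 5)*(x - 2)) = x - 5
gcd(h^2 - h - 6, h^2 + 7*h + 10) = h + 2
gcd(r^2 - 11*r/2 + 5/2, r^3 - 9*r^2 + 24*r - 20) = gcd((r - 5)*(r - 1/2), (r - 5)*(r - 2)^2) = r - 5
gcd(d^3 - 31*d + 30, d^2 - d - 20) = d - 5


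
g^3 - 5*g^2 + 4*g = g*(g - 4)*(g - 1)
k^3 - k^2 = k^2*(k - 1)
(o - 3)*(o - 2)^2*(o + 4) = o^4 - 3*o^3 - 12*o^2 + 52*o - 48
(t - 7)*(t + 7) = t^2 - 49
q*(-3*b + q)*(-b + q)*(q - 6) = 3*b^2*q^2 - 18*b^2*q - 4*b*q^3 + 24*b*q^2 + q^4 - 6*q^3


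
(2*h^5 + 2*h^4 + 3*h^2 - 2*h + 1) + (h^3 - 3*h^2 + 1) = 2*h^5 + 2*h^4 + h^3 - 2*h + 2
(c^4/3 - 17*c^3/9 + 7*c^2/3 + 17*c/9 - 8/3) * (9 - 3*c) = -c^5 + 26*c^4/3 - 24*c^3 + 46*c^2/3 + 25*c - 24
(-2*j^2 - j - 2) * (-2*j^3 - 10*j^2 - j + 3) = 4*j^5 + 22*j^4 + 16*j^3 + 15*j^2 - j - 6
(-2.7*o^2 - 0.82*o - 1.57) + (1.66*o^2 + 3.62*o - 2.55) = -1.04*o^2 + 2.8*o - 4.12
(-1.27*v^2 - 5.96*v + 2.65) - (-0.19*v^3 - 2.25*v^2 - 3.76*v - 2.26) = 0.19*v^3 + 0.98*v^2 - 2.2*v + 4.91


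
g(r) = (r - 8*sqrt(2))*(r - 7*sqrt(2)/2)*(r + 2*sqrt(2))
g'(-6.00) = 279.22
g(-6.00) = -601.27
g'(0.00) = 10.00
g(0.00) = 158.39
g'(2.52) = -38.66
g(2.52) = 114.28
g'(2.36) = -36.70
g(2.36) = 120.31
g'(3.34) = -46.28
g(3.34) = 79.18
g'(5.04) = -49.22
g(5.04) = -4.46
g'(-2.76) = 107.01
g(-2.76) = 7.42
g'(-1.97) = 74.58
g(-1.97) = 78.91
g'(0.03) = 9.20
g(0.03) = 158.68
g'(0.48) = -2.21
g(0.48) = 160.21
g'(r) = (r - 8*sqrt(2))*(r - 7*sqrt(2)/2) + (r - 8*sqrt(2))*(r + 2*sqrt(2)) + (r - 7*sqrt(2)/2)*(r + 2*sqrt(2))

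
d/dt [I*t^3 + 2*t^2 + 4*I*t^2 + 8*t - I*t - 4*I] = 3*I*t^2 + t*(4 + 8*I) + 8 - I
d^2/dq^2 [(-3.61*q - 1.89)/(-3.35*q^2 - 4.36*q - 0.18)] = ((3.61*q + 1.89)*(6.7*q + 4.36)*(13.4*q + 8.72) - (72.561*q + 44.1422)*(3.35*q^2 + 4.36*q + 0.18))/(3.35*q^2 + 4.36*q + 0.18)^3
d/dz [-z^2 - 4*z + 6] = -2*z - 4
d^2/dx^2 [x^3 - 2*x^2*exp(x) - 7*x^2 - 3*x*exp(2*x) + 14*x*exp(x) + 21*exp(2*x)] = -2*x^2*exp(x) - 12*x*exp(2*x) + 6*x*exp(x) + 6*x + 72*exp(2*x) + 24*exp(x) - 14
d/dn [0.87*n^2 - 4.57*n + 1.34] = 1.74*n - 4.57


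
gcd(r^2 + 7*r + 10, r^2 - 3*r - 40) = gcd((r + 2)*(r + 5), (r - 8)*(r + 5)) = r + 5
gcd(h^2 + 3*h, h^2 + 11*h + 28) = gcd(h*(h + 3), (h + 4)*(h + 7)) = 1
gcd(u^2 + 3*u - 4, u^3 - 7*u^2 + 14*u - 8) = u - 1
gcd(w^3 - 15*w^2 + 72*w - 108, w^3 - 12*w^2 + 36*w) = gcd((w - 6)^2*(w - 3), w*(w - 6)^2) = w^2 - 12*w + 36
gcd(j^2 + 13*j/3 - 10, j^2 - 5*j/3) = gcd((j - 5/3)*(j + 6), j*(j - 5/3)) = j - 5/3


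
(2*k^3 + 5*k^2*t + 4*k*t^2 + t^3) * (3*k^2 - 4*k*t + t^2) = 6*k^5 + 7*k^4*t - 6*k^3*t^2 - 8*k^2*t^3 + t^5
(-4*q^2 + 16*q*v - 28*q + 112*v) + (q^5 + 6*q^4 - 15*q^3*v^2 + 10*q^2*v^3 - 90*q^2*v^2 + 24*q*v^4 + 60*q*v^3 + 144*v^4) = q^5 + 6*q^4 - 15*q^3*v^2 + 10*q^2*v^3 - 90*q^2*v^2 - 4*q^2 + 24*q*v^4 + 60*q*v^3 + 16*q*v - 28*q + 144*v^4 + 112*v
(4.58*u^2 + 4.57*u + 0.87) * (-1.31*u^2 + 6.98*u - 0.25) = -5.9998*u^4 + 25.9817*u^3 + 29.6139*u^2 + 4.9301*u - 0.2175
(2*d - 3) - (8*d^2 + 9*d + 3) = -8*d^2 - 7*d - 6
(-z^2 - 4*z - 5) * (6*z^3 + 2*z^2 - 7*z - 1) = -6*z^5 - 26*z^4 - 31*z^3 + 19*z^2 + 39*z + 5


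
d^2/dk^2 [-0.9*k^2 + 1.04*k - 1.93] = -1.80000000000000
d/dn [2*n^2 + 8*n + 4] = 4*n + 8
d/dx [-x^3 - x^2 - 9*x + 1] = -3*x^2 - 2*x - 9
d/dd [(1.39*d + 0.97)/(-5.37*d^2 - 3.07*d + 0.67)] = (7.4643*d^2 + 10.4178*d + 3.9092)/(28.8369*d^4 + 32.9718*d^3 + 2.2291*d^2 - 4.1138*d + 0.4489)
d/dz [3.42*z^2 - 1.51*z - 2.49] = 6.84*z - 1.51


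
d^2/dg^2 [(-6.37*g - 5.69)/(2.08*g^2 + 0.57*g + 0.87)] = (-(4.16*g + 0.57)*(6.37*g + 5.69)*(8.32*g + 1.14) + (79.4976*g + 30.9322)*(2.08*g^2 + 0.57*g + 0.87))/(2.08*g^2 + 0.57*g + 0.87)^3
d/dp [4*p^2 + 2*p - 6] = 8*p + 2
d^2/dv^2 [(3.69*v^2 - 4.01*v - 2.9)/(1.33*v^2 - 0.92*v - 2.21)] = (-5.15641000000001*v^3 + 34.297242*v^2 - 49.428918*v + 30.393862)/(2.352637*v^6 - 4.882164*v^5 - 8.350671*v^4 + 15.446248*v^3 + 13.875927*v^2 - 13.480116*v - 10.793861)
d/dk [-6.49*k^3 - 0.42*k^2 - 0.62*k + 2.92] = -19.47*k^2 - 0.84*k - 0.62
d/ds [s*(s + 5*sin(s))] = 5*s*cos(s) + 2*s + 5*sin(s)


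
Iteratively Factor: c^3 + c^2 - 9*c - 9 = (c + 1)*(c^2 - 9) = (c - 3)*(c + 1)*(c + 3)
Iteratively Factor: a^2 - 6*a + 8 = (a - 2)*(a - 4)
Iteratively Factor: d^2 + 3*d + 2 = (d + 1)*(d + 2)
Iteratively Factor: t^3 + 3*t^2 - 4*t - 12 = (t + 2)*(t^2 + t - 6) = (t - 2)*(t + 2)*(t + 3)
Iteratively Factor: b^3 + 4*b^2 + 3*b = (b)*(b^2 + 4*b + 3) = b*(b + 1)*(b + 3)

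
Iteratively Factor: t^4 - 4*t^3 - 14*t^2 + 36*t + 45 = (t - 5)*(t^3 + t^2 - 9*t - 9) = (t - 5)*(t + 1)*(t^2 - 9) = (t - 5)*(t + 1)*(t + 3)*(t - 3)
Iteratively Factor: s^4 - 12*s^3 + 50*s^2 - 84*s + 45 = (s - 3)*(s^3 - 9*s^2 + 23*s - 15) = (s - 3)*(s - 1)*(s^2 - 8*s + 15) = (s - 3)^2*(s - 1)*(s - 5)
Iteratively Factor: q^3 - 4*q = (q + 2)*(q^2 - 2*q) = (q - 2)*(q + 2)*(q)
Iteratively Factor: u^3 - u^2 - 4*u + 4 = (u + 2)*(u^2 - 3*u + 2) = (u - 1)*(u + 2)*(u - 2)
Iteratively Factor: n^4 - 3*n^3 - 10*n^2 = (n)*(n^3 - 3*n^2 - 10*n) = n^2*(n^2 - 3*n - 10) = n^2*(n + 2)*(n - 5)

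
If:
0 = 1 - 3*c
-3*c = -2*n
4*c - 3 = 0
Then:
No Solution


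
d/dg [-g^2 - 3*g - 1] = -2*g - 3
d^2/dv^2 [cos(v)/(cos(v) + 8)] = 8*(cos(v)^2 - 8*cos(v) - 2)/(cos(v) + 8)^3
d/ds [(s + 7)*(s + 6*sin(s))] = s + (s + 7)*(6*cos(s) + 1) + 6*sin(s)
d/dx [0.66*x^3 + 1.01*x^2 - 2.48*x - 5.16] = 1.98*x^2 + 2.02*x - 2.48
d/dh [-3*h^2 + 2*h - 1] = 2 - 6*h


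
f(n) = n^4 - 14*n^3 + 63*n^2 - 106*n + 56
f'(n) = 4*n^3 - 42*n^2 + 126*n - 106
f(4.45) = -9.70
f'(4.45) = -24.52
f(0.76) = 6.02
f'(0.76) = -32.74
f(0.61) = 11.74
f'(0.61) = -43.86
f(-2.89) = 1296.21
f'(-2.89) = -917.48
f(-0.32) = 96.84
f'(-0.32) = -150.75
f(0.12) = 44.16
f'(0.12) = -91.48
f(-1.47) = 397.10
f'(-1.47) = -394.68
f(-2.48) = 957.72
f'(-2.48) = -737.81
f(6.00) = -40.00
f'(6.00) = 2.00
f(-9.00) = 22880.00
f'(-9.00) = -7558.00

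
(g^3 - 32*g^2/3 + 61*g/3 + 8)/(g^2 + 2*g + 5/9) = 3*(g^2 - 11*g + 24)/(3*g + 5)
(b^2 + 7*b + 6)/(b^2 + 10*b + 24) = (b + 1)/(b + 4)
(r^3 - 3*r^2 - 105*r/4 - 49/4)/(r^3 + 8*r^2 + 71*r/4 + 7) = (r - 7)/(r + 4)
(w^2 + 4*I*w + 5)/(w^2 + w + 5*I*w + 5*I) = (w - I)/(w + 1)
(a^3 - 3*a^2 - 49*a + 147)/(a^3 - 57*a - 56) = (a^2 - 10*a + 21)/(a^2 - 7*a - 8)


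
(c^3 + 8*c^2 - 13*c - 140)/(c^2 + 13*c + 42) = (c^2 + c - 20)/(c + 6)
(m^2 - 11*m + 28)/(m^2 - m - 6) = (-m^2 + 11*m - 28)/(-m^2 + m + 6)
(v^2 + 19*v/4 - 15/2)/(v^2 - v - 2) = (-v^2 - 19*v/4 + 15/2)/(-v^2 + v + 2)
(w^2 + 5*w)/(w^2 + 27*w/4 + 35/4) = 4*w/(4*w + 7)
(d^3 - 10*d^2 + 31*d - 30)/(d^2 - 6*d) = (d^3 - 10*d^2 + 31*d - 30)/(d*(d - 6))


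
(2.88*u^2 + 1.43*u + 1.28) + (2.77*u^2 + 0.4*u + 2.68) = 5.65*u^2 + 1.83*u + 3.96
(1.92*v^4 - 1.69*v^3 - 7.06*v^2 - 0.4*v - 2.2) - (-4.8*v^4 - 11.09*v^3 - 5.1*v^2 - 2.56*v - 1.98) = 6.72*v^4 + 9.4*v^3 - 1.96*v^2 + 2.16*v - 0.22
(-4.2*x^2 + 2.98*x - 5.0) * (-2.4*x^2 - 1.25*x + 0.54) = 10.08*x^4 - 1.902*x^3 + 6.007*x^2 + 7.8592*x - 2.7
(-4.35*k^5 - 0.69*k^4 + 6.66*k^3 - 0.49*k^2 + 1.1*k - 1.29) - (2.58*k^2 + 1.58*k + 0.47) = -4.35*k^5 - 0.69*k^4 + 6.66*k^3 - 3.07*k^2 - 0.48*k - 1.76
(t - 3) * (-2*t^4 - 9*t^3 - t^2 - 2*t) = -2*t^5 - 3*t^4 + 26*t^3 + t^2 + 6*t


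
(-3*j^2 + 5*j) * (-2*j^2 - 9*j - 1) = 6*j^4 + 17*j^3 - 42*j^2 - 5*j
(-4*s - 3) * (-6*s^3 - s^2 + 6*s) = 24*s^4 + 22*s^3 - 21*s^2 - 18*s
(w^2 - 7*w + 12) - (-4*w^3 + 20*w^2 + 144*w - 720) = 4*w^3 - 19*w^2 - 151*w + 732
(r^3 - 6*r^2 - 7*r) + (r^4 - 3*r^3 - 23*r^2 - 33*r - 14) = r^4 - 2*r^3 - 29*r^2 - 40*r - 14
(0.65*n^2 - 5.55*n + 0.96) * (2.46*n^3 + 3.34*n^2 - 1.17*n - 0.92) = 1.599*n^5 - 11.482*n^4 - 16.9359*n^3 + 9.1019*n^2 + 3.9828*n - 0.8832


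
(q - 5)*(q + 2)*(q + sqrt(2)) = q^3 - 3*q^2 + sqrt(2)*q^2 - 10*q - 3*sqrt(2)*q - 10*sqrt(2)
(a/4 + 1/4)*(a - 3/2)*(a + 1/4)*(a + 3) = a^4/4 + 11*a^3/16 - 19*a^2/32 - 21*a/16 - 9/32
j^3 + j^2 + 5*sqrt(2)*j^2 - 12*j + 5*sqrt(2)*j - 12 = (j + 1)*(j - sqrt(2))*(j + 6*sqrt(2))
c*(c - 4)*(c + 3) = c^3 - c^2 - 12*c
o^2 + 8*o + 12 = (o + 2)*(o + 6)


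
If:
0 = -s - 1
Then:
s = -1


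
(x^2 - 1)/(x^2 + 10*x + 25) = (x^2 - 1)/(x^2 + 10*x + 25)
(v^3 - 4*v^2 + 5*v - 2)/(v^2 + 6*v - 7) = (v^2 - 3*v + 2)/(v + 7)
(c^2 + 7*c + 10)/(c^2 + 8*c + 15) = (c + 2)/(c + 3)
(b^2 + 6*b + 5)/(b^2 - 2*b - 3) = (b + 5)/(b - 3)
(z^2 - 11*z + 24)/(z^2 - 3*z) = (z - 8)/z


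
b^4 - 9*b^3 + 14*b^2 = b^2*(b - 7)*(b - 2)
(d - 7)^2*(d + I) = d^3 - 14*d^2 + I*d^2 + 49*d - 14*I*d + 49*I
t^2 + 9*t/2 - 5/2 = (t - 1/2)*(t + 5)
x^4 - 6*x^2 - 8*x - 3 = (x - 3)*(x + 1)^3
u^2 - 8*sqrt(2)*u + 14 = (u - 7*sqrt(2))*(u - sqrt(2))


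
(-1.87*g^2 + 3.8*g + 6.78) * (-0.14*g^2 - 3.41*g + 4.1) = 0.2618*g^4 + 5.8447*g^3 - 21.5742*g^2 - 7.5398*g + 27.798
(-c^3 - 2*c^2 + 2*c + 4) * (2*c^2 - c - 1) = -2*c^5 - 3*c^4 + 7*c^3 + 8*c^2 - 6*c - 4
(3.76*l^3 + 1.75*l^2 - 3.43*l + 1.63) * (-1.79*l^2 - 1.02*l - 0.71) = -6.7304*l^5 - 6.9677*l^4 + 1.6851*l^3 - 0.6616*l^2 + 0.7727*l - 1.1573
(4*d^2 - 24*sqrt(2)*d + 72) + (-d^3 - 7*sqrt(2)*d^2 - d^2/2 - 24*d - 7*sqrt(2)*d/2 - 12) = -d^3 - 7*sqrt(2)*d^2 + 7*d^2/2 - 55*sqrt(2)*d/2 - 24*d + 60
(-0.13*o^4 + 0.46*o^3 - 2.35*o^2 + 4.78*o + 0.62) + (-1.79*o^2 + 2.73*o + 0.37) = -0.13*o^4 + 0.46*o^3 - 4.14*o^2 + 7.51*o + 0.99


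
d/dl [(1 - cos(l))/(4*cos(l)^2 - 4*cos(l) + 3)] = (-4*cos(l)^2 + 8*cos(l) - 1)*sin(l)/(4*sin(l)^2 + 4*cos(l) - 7)^2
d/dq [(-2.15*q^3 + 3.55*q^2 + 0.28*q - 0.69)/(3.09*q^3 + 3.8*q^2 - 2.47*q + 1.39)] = (-19.1395*q^4 + 8.8906*q^3 - 12.4017*q^2 + 15.113*q - 1.3151)/(9.5481*q^6 + 23.484*q^5 - 0.8246*q^4 - 10.1818*q^3 + 16.6649*q^2 - 6.8666*q + 1.9321)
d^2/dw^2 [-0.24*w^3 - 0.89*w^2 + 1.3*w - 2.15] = -1.44*w - 1.78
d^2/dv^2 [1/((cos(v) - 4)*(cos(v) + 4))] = 2*(-2*sin(v)^4 + 33*sin(v)^2 - 15)/((cos(v) - 4)^3*(cos(v) + 4)^3)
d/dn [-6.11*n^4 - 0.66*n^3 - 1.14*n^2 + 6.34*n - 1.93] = -24.44*n^3 - 1.98*n^2 - 2.28*n + 6.34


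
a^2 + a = a*(a + 1)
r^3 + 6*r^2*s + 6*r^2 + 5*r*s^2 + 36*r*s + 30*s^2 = (r + 6)*(r + s)*(r + 5*s)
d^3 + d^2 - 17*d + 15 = (d - 3)*(d - 1)*(d + 5)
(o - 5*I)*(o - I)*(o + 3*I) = o^3 - 3*I*o^2 + 13*o - 15*I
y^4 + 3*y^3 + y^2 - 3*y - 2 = (y - 1)*(y + 1)^2*(y + 2)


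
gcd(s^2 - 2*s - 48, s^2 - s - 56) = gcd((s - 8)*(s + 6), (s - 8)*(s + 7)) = s - 8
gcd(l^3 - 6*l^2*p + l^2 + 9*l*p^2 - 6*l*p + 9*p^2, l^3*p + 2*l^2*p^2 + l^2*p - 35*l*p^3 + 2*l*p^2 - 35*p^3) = l + 1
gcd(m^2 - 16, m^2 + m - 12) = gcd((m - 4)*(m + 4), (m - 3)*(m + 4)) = m + 4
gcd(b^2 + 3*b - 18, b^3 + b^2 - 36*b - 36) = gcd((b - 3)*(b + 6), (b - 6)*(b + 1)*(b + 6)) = b + 6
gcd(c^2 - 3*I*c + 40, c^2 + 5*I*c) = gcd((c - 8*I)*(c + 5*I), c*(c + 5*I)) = c + 5*I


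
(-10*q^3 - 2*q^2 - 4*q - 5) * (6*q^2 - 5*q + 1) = -60*q^5 + 38*q^4 - 24*q^3 - 12*q^2 + 21*q - 5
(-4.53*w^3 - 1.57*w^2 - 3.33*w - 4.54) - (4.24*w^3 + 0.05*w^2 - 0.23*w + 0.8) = -8.77*w^3 - 1.62*w^2 - 3.1*w - 5.34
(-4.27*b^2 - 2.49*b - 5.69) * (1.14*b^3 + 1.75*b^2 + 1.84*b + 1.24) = -4.8678*b^5 - 10.3111*b^4 - 18.7009*b^3 - 19.8339*b^2 - 13.5572*b - 7.0556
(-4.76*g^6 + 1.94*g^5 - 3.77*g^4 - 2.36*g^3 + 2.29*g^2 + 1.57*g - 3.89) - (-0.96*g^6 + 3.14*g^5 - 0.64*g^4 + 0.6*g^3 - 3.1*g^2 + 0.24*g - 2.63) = -3.8*g^6 - 1.2*g^5 - 3.13*g^4 - 2.96*g^3 + 5.39*g^2 + 1.33*g - 1.26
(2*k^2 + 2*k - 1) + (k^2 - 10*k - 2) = 3*k^2 - 8*k - 3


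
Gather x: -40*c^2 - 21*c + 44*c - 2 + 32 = -40*c^2 + 23*c + 30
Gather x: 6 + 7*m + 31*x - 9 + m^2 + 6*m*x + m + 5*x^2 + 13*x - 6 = m^2 + 8*m + 5*x^2 + x*(6*m + 44) - 9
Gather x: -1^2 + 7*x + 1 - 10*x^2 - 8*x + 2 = -10*x^2 - x + 2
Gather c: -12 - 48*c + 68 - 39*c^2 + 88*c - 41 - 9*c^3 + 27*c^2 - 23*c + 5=-9*c^3 - 12*c^2 + 17*c + 20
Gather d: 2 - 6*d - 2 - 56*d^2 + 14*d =-56*d^2 + 8*d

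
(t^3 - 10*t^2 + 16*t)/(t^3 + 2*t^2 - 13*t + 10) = t*(t - 8)/(t^2 + 4*t - 5)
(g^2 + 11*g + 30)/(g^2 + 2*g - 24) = (g + 5)/(g - 4)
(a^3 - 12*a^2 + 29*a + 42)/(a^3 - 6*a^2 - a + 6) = (a - 7)/(a - 1)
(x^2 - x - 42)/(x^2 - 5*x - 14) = (x + 6)/(x + 2)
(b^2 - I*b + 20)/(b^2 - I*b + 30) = (b^2 - I*b + 20)/(b^2 - I*b + 30)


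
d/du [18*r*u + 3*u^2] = 18*r + 6*u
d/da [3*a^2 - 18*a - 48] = 6*a - 18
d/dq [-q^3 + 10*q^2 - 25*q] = -3*q^2 + 20*q - 25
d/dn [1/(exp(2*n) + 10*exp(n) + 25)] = 2*(-exp(n) - 5)*exp(n)/(exp(2*n) + 10*exp(n) + 25)^2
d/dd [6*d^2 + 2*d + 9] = 12*d + 2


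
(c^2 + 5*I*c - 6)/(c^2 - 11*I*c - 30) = (-c^2 - 5*I*c + 6)/(-c^2 + 11*I*c + 30)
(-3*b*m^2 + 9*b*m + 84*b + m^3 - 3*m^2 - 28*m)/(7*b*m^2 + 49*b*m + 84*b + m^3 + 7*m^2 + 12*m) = (-3*b*m + 21*b + m^2 - 7*m)/(7*b*m + 21*b + m^2 + 3*m)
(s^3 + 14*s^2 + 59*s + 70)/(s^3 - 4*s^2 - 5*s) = (s^3 + 14*s^2 + 59*s + 70)/(s*(s^2 - 4*s - 5))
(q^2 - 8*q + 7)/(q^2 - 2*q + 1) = (q - 7)/(q - 1)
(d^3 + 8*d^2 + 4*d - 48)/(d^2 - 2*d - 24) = (d^2 + 4*d - 12)/(d - 6)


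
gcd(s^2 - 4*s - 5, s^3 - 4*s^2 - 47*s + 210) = s - 5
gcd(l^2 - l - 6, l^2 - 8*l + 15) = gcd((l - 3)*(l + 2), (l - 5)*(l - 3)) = l - 3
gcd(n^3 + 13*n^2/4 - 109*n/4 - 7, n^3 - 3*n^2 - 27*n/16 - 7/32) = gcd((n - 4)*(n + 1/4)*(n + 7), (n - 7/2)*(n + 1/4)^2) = n + 1/4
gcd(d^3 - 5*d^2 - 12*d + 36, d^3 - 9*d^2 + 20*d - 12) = d^2 - 8*d + 12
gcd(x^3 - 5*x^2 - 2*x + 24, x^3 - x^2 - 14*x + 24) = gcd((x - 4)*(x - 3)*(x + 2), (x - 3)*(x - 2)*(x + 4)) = x - 3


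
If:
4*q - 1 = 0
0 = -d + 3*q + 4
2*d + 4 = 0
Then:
No Solution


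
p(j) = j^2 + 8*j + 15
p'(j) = 2*j + 8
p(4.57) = 72.44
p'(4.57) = 17.14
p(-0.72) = 9.76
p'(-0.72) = 6.56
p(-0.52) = 11.11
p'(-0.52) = 6.96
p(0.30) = 17.49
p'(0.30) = 8.60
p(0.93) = 23.30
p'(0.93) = 9.86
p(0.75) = 21.56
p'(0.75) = 9.50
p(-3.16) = -0.29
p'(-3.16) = 1.68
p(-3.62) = -0.86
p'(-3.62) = 0.76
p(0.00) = 15.00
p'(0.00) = 8.00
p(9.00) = 168.00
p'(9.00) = 26.00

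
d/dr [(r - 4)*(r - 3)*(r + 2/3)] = 3*r^2 - 38*r/3 + 22/3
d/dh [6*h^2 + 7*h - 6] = 12*h + 7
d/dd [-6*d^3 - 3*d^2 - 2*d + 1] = -18*d^2 - 6*d - 2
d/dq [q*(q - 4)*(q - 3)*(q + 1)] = 4*q^3 - 18*q^2 + 10*q + 12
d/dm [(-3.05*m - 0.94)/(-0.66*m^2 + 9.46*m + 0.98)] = (-2.013*m^2 - 1.2408*m + 5.9034)/(0.4356*m^4 - 12.4872*m^3 + 88.198*m^2 + 18.5416*m + 0.9604)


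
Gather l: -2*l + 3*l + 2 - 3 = l - 1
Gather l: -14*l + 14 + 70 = 84 - 14*l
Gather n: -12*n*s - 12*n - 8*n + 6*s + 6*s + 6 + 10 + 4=n*(-12*s - 20) + 12*s + 20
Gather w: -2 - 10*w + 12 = 10 - 10*w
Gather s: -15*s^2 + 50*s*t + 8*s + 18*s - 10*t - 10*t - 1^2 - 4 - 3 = -15*s^2 + s*(50*t + 26) - 20*t - 8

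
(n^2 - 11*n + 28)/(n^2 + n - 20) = (n - 7)/(n + 5)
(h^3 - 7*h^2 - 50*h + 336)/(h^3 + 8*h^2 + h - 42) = (h^2 - 14*h + 48)/(h^2 + h - 6)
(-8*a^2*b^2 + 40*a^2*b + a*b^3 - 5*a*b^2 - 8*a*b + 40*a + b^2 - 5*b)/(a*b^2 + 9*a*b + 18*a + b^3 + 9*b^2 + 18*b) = (-8*a^2*b^2 + 40*a^2*b + a*b^3 - 5*a*b^2 - 8*a*b + 40*a + b^2 - 5*b)/(a*b^2 + 9*a*b + 18*a + b^3 + 9*b^2 + 18*b)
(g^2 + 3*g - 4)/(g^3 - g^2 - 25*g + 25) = (g + 4)/(g^2 - 25)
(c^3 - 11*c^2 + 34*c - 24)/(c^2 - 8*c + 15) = (c^3 - 11*c^2 + 34*c - 24)/(c^2 - 8*c + 15)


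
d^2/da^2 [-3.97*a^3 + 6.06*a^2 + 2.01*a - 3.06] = 12.12 - 23.82*a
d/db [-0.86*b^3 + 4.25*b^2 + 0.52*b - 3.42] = -2.58*b^2 + 8.5*b + 0.52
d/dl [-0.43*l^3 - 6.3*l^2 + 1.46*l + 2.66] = -1.29*l^2 - 12.6*l + 1.46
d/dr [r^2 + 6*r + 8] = 2*r + 6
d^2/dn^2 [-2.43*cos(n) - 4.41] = 2.43*cos(n)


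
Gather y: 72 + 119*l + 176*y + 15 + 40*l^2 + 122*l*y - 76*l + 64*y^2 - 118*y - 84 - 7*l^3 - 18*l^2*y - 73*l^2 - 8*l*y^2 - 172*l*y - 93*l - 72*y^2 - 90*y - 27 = -7*l^3 - 33*l^2 - 50*l + y^2*(-8*l - 8) + y*(-18*l^2 - 50*l - 32) - 24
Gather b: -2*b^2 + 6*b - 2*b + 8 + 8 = -2*b^2 + 4*b + 16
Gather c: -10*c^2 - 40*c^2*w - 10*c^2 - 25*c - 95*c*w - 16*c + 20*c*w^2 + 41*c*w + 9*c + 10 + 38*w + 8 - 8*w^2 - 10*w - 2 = c^2*(-40*w - 20) + c*(20*w^2 - 54*w - 32) - 8*w^2 + 28*w + 16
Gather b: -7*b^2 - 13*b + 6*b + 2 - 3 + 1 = -7*b^2 - 7*b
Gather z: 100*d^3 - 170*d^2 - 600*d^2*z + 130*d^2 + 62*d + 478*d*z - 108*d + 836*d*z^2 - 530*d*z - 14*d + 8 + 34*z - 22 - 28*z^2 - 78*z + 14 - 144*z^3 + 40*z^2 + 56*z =100*d^3 - 40*d^2 - 60*d - 144*z^3 + z^2*(836*d + 12) + z*(-600*d^2 - 52*d + 12)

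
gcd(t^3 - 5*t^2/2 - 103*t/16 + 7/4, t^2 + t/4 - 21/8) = t + 7/4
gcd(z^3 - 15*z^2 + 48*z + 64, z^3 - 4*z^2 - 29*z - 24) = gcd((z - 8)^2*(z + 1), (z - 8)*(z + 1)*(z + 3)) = z^2 - 7*z - 8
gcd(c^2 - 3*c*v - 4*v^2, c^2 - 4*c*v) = -c + 4*v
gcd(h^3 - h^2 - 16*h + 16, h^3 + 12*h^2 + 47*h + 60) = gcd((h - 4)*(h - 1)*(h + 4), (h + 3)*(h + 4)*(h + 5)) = h + 4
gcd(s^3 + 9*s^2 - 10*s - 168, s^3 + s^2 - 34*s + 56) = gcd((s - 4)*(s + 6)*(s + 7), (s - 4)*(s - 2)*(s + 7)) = s^2 + 3*s - 28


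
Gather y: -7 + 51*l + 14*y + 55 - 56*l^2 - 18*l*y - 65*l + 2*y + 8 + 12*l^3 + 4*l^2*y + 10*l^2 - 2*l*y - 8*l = 12*l^3 - 46*l^2 - 22*l + y*(4*l^2 - 20*l + 16) + 56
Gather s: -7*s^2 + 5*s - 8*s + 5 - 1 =-7*s^2 - 3*s + 4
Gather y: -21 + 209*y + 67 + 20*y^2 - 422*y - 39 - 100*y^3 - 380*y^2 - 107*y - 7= -100*y^3 - 360*y^2 - 320*y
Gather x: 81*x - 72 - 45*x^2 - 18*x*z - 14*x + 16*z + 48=-45*x^2 + x*(67 - 18*z) + 16*z - 24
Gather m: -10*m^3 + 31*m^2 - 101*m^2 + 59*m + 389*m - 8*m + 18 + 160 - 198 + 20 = -10*m^3 - 70*m^2 + 440*m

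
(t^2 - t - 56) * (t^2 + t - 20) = t^4 - 77*t^2 - 36*t + 1120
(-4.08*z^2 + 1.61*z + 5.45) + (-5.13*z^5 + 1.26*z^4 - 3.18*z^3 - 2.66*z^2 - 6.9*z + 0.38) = -5.13*z^5 + 1.26*z^4 - 3.18*z^3 - 6.74*z^2 - 5.29*z + 5.83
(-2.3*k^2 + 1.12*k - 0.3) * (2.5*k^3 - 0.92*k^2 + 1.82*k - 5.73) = -5.75*k^5 + 4.916*k^4 - 5.9664*k^3 + 15.4934*k^2 - 6.9636*k + 1.719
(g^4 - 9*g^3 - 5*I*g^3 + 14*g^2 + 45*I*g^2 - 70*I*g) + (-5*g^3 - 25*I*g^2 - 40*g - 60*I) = g^4 - 14*g^3 - 5*I*g^3 + 14*g^2 + 20*I*g^2 - 40*g - 70*I*g - 60*I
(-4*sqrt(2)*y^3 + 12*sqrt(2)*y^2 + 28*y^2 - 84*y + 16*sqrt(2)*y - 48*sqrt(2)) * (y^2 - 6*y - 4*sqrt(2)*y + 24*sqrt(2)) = -4*sqrt(2)*y^5 + 36*sqrt(2)*y^4 + 60*y^4 - 540*y^3 - 168*sqrt(2)*y^3 + 952*y^2 + 864*sqrt(2)*y^2 - 1728*sqrt(2)*y + 1152*y - 2304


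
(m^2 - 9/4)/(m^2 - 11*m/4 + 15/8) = 2*(2*m + 3)/(4*m - 5)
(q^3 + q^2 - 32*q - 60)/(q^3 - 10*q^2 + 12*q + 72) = (q + 5)/(q - 6)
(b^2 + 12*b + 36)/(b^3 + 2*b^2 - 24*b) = (b + 6)/(b*(b - 4))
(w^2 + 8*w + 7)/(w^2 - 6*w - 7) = (w + 7)/(w - 7)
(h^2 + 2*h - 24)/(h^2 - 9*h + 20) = (h + 6)/(h - 5)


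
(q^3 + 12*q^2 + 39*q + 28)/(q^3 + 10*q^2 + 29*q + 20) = (q + 7)/(q + 5)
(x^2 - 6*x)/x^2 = (x - 6)/x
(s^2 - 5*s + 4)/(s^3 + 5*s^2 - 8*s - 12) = (s^2 - 5*s + 4)/(s^3 + 5*s^2 - 8*s - 12)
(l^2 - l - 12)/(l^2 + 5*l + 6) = (l - 4)/(l + 2)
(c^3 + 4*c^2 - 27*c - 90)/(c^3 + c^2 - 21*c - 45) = (c + 6)/(c + 3)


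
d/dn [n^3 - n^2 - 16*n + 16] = 3*n^2 - 2*n - 16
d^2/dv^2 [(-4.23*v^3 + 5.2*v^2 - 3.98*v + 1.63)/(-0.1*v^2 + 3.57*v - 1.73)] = (5.55111512312578e-17*v^5 + 102.725074*v^3 - 151.449618*v^2 + 75.320022*v - 22.948798)/(0.001*v^6 - 0.1071*v^5 + 3.87537*v^4 - 49.204953*v^3 + 67.043901*v^2 - 32.053959*v + 5.177717)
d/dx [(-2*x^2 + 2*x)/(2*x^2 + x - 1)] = 2*(-3*x^2 + 2*x - 1)/(4*x^4 + 4*x^3 - 3*x^2 - 2*x + 1)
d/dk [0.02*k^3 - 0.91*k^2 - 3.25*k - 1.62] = 0.06*k^2 - 1.82*k - 3.25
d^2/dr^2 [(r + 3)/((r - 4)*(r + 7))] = 2*(r^3 + 9*r^2 + 111*r + 195)/(r^6 + 9*r^5 - 57*r^4 - 477*r^3 + 1596*r^2 + 7056*r - 21952)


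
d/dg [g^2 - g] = 2*g - 1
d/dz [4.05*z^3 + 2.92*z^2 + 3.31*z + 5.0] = 12.15*z^2 + 5.84*z + 3.31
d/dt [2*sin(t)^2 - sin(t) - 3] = (4*sin(t) - 1)*cos(t)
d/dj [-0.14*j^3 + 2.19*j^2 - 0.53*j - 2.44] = -0.42*j^2 + 4.38*j - 0.53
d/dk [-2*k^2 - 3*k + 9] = -4*k - 3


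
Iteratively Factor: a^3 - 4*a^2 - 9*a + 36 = (a + 3)*(a^2 - 7*a + 12) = (a - 4)*(a + 3)*(a - 3)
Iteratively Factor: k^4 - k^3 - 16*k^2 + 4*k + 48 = (k + 2)*(k^3 - 3*k^2 - 10*k + 24) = (k - 2)*(k + 2)*(k^2 - k - 12) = (k - 2)*(k + 2)*(k + 3)*(k - 4)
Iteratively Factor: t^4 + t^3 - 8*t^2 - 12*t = (t + 2)*(t^3 - t^2 - 6*t) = (t - 3)*(t + 2)*(t^2 + 2*t) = (t - 3)*(t + 2)^2*(t)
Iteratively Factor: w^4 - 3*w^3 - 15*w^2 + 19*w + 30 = (w - 2)*(w^3 - w^2 - 17*w - 15) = (w - 2)*(w + 3)*(w^2 - 4*w - 5) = (w - 2)*(w + 1)*(w + 3)*(w - 5)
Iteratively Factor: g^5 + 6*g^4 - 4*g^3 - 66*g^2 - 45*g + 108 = (g + 4)*(g^4 + 2*g^3 - 12*g^2 - 18*g + 27) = (g + 3)*(g + 4)*(g^3 - g^2 - 9*g + 9) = (g + 3)^2*(g + 4)*(g^2 - 4*g + 3) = (g - 1)*(g + 3)^2*(g + 4)*(g - 3)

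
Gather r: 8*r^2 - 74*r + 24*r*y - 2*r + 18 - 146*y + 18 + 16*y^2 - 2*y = 8*r^2 + r*(24*y - 76) + 16*y^2 - 148*y + 36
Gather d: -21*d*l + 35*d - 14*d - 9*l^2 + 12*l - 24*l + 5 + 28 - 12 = d*(21 - 21*l) - 9*l^2 - 12*l + 21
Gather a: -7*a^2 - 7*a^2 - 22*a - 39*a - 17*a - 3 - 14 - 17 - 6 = -14*a^2 - 78*a - 40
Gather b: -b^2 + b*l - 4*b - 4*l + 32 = -b^2 + b*(l - 4) - 4*l + 32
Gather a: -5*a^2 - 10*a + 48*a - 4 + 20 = -5*a^2 + 38*a + 16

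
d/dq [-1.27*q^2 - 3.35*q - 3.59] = -2.54*q - 3.35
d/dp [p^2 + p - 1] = 2*p + 1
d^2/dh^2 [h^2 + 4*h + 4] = 2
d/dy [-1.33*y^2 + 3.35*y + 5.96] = 3.35 - 2.66*y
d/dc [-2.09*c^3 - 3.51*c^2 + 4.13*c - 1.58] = -6.27*c^2 - 7.02*c + 4.13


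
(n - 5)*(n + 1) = n^2 - 4*n - 5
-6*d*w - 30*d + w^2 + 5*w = (-6*d + w)*(w + 5)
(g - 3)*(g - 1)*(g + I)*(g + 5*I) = g^4 - 4*g^3 + 6*I*g^3 - 2*g^2 - 24*I*g^2 + 20*g + 18*I*g - 15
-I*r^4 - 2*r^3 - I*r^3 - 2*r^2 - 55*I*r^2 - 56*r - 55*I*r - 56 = (r - 8*I)*(r - I)*(r + 7*I)*(-I*r - I)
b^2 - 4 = (b - 2)*(b + 2)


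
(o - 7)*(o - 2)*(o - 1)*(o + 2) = o^4 - 8*o^3 + 3*o^2 + 32*o - 28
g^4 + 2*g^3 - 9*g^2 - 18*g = g*(g - 3)*(g + 2)*(g + 3)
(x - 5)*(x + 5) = x^2 - 25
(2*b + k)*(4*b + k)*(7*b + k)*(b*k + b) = 56*b^4*k + 56*b^4 + 50*b^3*k^2 + 50*b^3*k + 13*b^2*k^3 + 13*b^2*k^2 + b*k^4 + b*k^3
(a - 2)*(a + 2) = a^2 - 4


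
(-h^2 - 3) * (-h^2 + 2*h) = h^4 - 2*h^3 + 3*h^2 - 6*h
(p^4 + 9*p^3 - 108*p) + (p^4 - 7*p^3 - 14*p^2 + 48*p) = 2*p^4 + 2*p^3 - 14*p^2 - 60*p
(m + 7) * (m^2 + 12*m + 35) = m^3 + 19*m^2 + 119*m + 245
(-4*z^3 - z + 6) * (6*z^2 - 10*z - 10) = -24*z^5 + 40*z^4 + 34*z^3 + 46*z^2 - 50*z - 60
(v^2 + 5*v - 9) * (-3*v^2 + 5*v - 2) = -3*v^4 - 10*v^3 + 50*v^2 - 55*v + 18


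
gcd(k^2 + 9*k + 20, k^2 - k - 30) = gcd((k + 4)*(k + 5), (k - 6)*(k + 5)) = k + 5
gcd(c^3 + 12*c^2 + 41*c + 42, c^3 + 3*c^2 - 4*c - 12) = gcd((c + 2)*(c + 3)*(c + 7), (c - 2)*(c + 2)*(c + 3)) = c^2 + 5*c + 6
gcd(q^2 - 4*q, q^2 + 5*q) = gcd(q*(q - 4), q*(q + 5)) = q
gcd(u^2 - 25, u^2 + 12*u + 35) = u + 5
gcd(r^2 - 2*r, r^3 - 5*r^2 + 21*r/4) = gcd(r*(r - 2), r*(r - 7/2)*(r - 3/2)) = r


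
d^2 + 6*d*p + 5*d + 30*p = (d + 5)*(d + 6*p)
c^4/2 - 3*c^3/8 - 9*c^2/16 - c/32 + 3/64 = (c/2 + 1/4)*(c - 3/2)*(c - 1/4)*(c + 1/2)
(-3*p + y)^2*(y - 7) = 9*p^2*y - 63*p^2 - 6*p*y^2 + 42*p*y + y^3 - 7*y^2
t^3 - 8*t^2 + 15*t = t*(t - 5)*(t - 3)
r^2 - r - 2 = (r - 2)*(r + 1)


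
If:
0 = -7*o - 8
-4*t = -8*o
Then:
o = -8/7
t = -16/7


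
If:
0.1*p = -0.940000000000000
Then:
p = -9.40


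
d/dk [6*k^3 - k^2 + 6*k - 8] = 18*k^2 - 2*k + 6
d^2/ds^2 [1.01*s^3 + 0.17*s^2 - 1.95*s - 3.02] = 6.06*s + 0.34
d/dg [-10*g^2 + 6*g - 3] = 6 - 20*g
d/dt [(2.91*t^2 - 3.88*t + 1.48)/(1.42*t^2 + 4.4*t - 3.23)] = (18.3136*t^2 - 23.0018*t + 6.0204)/(2.0164*t^4 + 12.496*t^3 + 10.1868*t^2 - 28.424*t + 10.4329)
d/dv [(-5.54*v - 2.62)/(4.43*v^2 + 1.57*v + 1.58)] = (24.5422*v^2 + 23.2132*v - 4.6398)/(19.6249*v^4 + 13.9102*v^3 + 16.4637*v^2 + 4.9612*v + 2.4964)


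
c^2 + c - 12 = (c - 3)*(c + 4)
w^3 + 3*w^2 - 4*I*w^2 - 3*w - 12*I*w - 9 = (w + 3)*(w - 3*I)*(w - I)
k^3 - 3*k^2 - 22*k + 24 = (k - 6)*(k - 1)*(k + 4)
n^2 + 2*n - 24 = (n - 4)*(n + 6)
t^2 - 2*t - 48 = (t - 8)*(t + 6)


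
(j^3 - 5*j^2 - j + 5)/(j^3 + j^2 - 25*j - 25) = (j - 1)/(j + 5)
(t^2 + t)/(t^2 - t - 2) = t/(t - 2)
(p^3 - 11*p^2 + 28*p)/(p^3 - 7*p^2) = (p - 4)/p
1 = 1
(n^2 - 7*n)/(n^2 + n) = (n - 7)/(n + 1)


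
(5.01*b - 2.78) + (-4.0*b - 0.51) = 1.01*b - 3.29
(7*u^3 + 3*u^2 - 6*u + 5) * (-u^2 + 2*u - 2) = -7*u^5 + 11*u^4 - 2*u^3 - 23*u^2 + 22*u - 10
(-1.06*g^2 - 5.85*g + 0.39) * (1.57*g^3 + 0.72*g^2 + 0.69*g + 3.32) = -1.6642*g^5 - 9.9477*g^4 - 4.3311*g^3 - 7.2749*g^2 - 19.1529*g + 1.2948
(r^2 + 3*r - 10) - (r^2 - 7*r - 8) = 10*r - 2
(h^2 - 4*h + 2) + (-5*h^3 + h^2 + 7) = -5*h^3 + 2*h^2 - 4*h + 9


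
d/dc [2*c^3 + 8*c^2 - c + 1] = 6*c^2 + 16*c - 1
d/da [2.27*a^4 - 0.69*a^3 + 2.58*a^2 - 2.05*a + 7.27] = 9.08*a^3 - 2.07*a^2 + 5.16*a - 2.05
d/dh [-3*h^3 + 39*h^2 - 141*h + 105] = -9*h^2 + 78*h - 141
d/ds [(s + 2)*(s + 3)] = 2*s + 5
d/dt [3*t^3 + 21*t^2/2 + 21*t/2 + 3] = 9*t^2 + 21*t + 21/2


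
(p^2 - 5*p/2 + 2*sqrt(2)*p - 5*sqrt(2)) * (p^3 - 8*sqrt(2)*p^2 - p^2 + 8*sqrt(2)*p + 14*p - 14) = p^5 - 6*sqrt(2)*p^4 - 7*p^4/2 - 31*p^3/2 + 21*sqrt(2)*p^3 + 13*sqrt(2)*p^2 + 63*p^2 - 98*sqrt(2)*p - 45*p + 70*sqrt(2)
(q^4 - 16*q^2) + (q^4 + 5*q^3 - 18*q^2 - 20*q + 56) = 2*q^4 + 5*q^3 - 34*q^2 - 20*q + 56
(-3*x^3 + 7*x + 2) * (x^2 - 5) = -3*x^5 + 22*x^3 + 2*x^2 - 35*x - 10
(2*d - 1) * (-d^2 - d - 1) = -2*d^3 - d^2 - d + 1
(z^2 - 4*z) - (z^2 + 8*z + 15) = -12*z - 15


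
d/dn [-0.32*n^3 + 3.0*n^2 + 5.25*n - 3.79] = -0.96*n^2 + 6.0*n + 5.25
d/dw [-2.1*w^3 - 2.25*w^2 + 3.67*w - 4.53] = -6.3*w^2 - 4.5*w + 3.67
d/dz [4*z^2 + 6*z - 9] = 8*z + 6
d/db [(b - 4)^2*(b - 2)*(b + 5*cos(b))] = (b - 4)*(-(b - 4)*(b - 2)*(5*sin(b) - 1) + (b - 4)*(b + 5*cos(b)) + (b + 5*cos(b))*(2*b - 4))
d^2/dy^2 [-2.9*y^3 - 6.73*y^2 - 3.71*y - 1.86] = -17.4*y - 13.46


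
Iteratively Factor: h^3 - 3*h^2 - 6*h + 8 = (h + 2)*(h^2 - 5*h + 4) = (h - 4)*(h + 2)*(h - 1)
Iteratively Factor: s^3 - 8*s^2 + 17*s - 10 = (s - 2)*(s^2 - 6*s + 5) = (s - 5)*(s - 2)*(s - 1)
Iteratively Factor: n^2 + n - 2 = (n - 1)*(n + 2)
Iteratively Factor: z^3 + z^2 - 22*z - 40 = (z + 4)*(z^2 - 3*z - 10) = (z + 2)*(z + 4)*(z - 5)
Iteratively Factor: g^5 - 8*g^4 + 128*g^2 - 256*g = (g)*(g^4 - 8*g^3 + 128*g - 256) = g*(g + 4)*(g^3 - 12*g^2 + 48*g - 64) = g*(g - 4)*(g + 4)*(g^2 - 8*g + 16) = g*(g - 4)^2*(g + 4)*(g - 4)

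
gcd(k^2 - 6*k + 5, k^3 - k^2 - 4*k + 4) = k - 1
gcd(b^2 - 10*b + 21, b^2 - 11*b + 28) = b - 7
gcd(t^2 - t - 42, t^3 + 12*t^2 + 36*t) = t + 6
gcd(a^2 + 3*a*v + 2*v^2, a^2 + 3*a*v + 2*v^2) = a^2 + 3*a*v + 2*v^2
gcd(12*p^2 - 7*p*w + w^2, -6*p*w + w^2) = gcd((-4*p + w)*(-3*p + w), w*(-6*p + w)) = 1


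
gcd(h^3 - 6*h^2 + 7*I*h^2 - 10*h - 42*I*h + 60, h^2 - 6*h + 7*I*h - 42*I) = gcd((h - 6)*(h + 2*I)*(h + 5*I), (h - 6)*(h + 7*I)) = h - 6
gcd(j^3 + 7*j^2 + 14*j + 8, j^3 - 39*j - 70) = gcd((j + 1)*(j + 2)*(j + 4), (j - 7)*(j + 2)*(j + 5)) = j + 2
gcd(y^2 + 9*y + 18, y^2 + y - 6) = y + 3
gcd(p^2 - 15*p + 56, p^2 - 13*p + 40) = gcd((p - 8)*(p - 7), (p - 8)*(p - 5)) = p - 8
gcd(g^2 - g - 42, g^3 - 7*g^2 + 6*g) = 1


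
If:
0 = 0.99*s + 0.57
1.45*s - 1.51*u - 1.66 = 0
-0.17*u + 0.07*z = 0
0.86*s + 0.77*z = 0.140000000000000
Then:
No Solution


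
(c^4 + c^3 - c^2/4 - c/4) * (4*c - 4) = 4*c^5 - 5*c^3 + c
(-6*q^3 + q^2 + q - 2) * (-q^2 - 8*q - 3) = 6*q^5 + 47*q^4 + 9*q^3 - 9*q^2 + 13*q + 6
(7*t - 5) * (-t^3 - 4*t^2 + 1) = -7*t^4 - 23*t^3 + 20*t^2 + 7*t - 5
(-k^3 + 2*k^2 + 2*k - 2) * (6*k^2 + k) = -6*k^5 + 11*k^4 + 14*k^3 - 10*k^2 - 2*k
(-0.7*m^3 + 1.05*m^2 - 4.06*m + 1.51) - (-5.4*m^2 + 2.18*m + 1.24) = -0.7*m^3 + 6.45*m^2 - 6.24*m + 0.27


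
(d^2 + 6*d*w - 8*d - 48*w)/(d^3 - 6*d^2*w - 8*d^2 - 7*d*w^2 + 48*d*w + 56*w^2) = (-d - 6*w)/(-d^2 + 6*d*w + 7*w^2)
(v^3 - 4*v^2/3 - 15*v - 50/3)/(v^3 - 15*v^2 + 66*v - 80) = (3*v^2 + 11*v + 10)/(3*(v^2 - 10*v + 16))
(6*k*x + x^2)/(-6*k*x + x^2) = (6*k + x)/(-6*k + x)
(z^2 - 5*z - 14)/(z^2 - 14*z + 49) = (z + 2)/(z - 7)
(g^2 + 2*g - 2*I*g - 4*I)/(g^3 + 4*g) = (g + 2)/(g*(g + 2*I))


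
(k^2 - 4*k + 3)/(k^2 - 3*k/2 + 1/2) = 2*(k - 3)/(2*k - 1)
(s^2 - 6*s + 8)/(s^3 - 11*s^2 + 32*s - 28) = (s - 4)/(s^2 - 9*s + 14)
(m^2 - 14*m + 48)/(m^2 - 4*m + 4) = (m^2 - 14*m + 48)/(m^2 - 4*m + 4)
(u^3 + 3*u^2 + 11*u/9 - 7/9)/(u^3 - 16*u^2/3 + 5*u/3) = (3*u^2 + 10*u + 7)/(3*u*(u - 5))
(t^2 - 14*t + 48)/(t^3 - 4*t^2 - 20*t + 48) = (t - 8)/(t^2 + 2*t - 8)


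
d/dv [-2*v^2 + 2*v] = 2 - 4*v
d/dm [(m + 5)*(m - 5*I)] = 2*m + 5 - 5*I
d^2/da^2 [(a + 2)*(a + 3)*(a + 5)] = 6*a + 20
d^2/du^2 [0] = 0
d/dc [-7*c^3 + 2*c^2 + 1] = c*(4 - 21*c)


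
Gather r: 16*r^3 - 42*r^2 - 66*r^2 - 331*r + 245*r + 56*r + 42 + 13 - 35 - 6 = 16*r^3 - 108*r^2 - 30*r + 14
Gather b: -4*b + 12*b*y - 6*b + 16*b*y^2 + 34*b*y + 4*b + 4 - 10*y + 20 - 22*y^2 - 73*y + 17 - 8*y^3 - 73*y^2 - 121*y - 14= b*(16*y^2 + 46*y - 6) - 8*y^3 - 95*y^2 - 204*y + 27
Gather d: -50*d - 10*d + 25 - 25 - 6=-60*d - 6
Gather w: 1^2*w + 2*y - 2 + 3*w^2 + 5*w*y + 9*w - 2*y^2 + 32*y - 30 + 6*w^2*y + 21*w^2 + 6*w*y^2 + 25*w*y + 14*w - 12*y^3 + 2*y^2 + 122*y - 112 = w^2*(6*y + 24) + w*(6*y^2 + 30*y + 24) - 12*y^3 + 156*y - 144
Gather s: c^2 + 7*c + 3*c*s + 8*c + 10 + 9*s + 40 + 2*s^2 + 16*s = c^2 + 15*c + 2*s^2 + s*(3*c + 25) + 50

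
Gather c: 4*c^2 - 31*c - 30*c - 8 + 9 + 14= 4*c^2 - 61*c + 15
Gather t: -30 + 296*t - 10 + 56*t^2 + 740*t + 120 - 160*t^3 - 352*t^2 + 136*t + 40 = -160*t^3 - 296*t^2 + 1172*t + 120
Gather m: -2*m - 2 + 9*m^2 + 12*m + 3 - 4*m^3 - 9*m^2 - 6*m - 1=-4*m^3 + 4*m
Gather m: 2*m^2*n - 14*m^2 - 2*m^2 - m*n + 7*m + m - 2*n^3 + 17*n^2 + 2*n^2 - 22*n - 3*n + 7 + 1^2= m^2*(2*n - 16) + m*(8 - n) - 2*n^3 + 19*n^2 - 25*n + 8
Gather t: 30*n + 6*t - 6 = 30*n + 6*t - 6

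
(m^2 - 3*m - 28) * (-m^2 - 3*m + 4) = -m^4 + 41*m^2 + 72*m - 112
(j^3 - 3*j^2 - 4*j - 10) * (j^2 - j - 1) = j^5 - 4*j^4 - 2*j^3 - 3*j^2 + 14*j + 10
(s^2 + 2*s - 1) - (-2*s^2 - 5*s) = 3*s^2 + 7*s - 1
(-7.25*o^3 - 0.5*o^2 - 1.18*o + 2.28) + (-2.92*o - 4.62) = -7.25*o^3 - 0.5*o^2 - 4.1*o - 2.34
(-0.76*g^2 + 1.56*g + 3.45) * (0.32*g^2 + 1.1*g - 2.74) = -0.2432*g^4 - 0.3368*g^3 + 4.9024*g^2 - 0.4794*g - 9.453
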